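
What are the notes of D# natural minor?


Solution.
Natural minor scale pattern: W-H-W-W-H-W-W (2-1-2-2-1-2-2 semitones)
Starting from D#:
  D# + 2 semitones → E#
  E# + 1 semitone → F#
  F# + 2 semitones → G#
  G# + 2 semitones → A#
  A# + 1 semitone → B
  B + 2 semitones → C#
  C# + 2 semitones → D#
Scale = D# E# F# G# A# B C#


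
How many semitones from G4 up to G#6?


Reasoning:
Absolute semitone position = octave×12 + chromatic position
G4: 4×12 + 7 = 55
G#6: 6×12 + 8 = 80
Difference = 80 - 55 = 25
= 25 semitones


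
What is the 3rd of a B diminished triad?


Reasoning:
Diminished triad = root + minor 3rd (3 semitones) + diminished 5th (6 semitones)
A triad on B stacks thirds, so the chord tones use letter names B-D-F
Root: B
Minor 3rd above B: D
Diminished 5th above B: F
The 3rd = D


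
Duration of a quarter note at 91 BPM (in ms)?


Solution.
One quarter-note beat = 60000 / BPM = 60000 / 91 ms
Duration = 60000 / 91
= 659.3 ms


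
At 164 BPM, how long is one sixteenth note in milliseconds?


One quarter-note beat = 60000 / BPM = 60000 / 164 ms
Sixteenth note = 1/4 × quarter note
Duration = 1/4 × 60000 / 164 = 15000 / 164
= 91.5 ms


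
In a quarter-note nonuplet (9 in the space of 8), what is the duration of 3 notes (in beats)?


Nonuplet: 9 notes occupy the space of 8 quarter notes
Space = 8 × 1 = 8 beats
Each nonuplet note = 8 / 9 = 8/9 beats
3 notes = 3 × 8/9 = 8/3
= 8/3 beats


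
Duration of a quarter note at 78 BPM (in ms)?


Let's work it out.
One quarter-note beat = 60000 / BPM = 60000 / 78 ms
Duration = 60000 / 78
= 769.2 ms


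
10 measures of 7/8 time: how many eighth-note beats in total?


Time signature 7/8: the bottom number 8 means the eighth note gets one count
The top number 7 means 7 eighth-note beats per measure
Total = 7 × 10 measures
= 70 eighth-note beats


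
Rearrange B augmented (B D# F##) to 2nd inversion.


Solution.
Root position: B D# F##
2nd inversion: move root and 3rd up an octave
Bass note: F##
Notes (bottom to top) = F## B D#


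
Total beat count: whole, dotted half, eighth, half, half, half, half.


Solution.
Beat values:
  whole = 4 beats
  dotted half = 3 beats
  eighth = 0.5 beats
  half = 2 beats
  half = 2 beats
  half = 2 beats
  half = 2 beats
Sum = 4 + 3 + 0.5 + 2 + 2 + 2 + 2
= 15.5 beats


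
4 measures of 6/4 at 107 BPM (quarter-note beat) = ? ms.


Reasoning:
Quarter-note beat duration = 60000 / 107 ms
Beats per measure (6/4) = 6
One measure = 6 × 60000 / 107 = 360000 / 107 ms
4 measures = 4 × 360000 / 107 = 1440000 / 107
= 13457.9 ms


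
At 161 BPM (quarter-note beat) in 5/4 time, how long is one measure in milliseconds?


Quarter-note beat duration = 60000 / 161 ms
Beats per measure (5/4) = 5
One measure = 5 × 60000 / 161 = 300000 / 161 ms
= 1863.4 ms


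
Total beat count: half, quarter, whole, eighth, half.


Solution.
Beat values:
  half = 2 beats
  quarter = 1 beat
  whole = 4 beats
  eighth = 0.5 beats
  half = 2 beats
Sum = 2 + 1 + 4 + 0.5 + 2
= 9.5 beats


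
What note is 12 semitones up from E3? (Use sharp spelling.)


Let's work it out.
E3: chromatic position 4 in octave 3 → absolute = 3×12 + 4 = 40
Transpose up 12: 40 + 12 = 52
52 = 4×12 + 4 → E in octave 4
Result = E4


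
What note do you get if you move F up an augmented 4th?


Solution.
augmented 4th: 4 letter names, 6 semitones
Letter: F + 3 → B
Pitch: F + 6 semitones, spelled as a B → B
= B


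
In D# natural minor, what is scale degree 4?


Let's work it out.
Natural minor scale pattern: W-H-W-W-H-W-W (2-1-2-2-1-2-2 semitones)
Starting from D#:
  D# + 2 semitones → E#
  E# + 1 semitone → F#
  F# + 2 semitones → G#
  G# + 2 semitones → A#
  A# + 1 semitone → B
  B + 2 semitones → C#
  C# + 2 semitones → D#
Scale: D# E# F# G# A# B C#
Degree 4 = G#


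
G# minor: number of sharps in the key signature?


Sharp minor keys follow the circle of fifths: A(0), E(1), B(2), F#(3), C#(4), G#(5), D#(6), A#(7)
G# minor has 5 sharps
Order of sharps: F# C# G# D# A# E# B# → first 5: F#, C#, G#, D#, A#
= 5 sharps


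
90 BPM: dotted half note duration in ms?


Solution.
One quarter-note beat = 60000 / BPM = 60000 / 90 ms
Dotted half note = 3 × quarter note
Duration = 3 × 60000 / 90 = 180000 / 90
= 2000.0 ms


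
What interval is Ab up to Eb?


Letter names: A → E spans 5 letter names → a 5th
Semitones: Ab → Eb = 7 half-steps
A 5th of 7 semitones is a perfect 5th
= perfect 5th


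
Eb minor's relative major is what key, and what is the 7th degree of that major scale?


The relative major shares the key signature and is a minor 3rd above the minor tonic
A minor 3rd above Eb is Gb
→ relative major of Eb minor is Gb major
Gb major scale: Gb Ab Bb Cb Db Eb F
= Gb major; 7th degree = F


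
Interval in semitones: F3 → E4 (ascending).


Absolute semitone position = octave×12 + chromatic position
F3: 3×12 + 5 = 41
E4: 4×12 + 4 = 52
Difference = 52 - 41 = 11
= 11 semitones


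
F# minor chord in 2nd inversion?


Working:
Root position: F# A C#
2nd inversion: move root and 3rd up an octave
Bass note: C#
Notes (bottom to top) = C# F# A


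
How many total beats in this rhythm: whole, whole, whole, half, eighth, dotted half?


Beat values:
  whole = 4 beats
  whole = 4 beats
  whole = 4 beats
  half = 2 beats
  eighth = 0.5 beats
  dotted half = 3 beats
Sum = 4 + 4 + 4 + 2 + 0.5 + 3
= 17.5 beats


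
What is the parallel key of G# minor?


Solution.
Parallel keys share the same tonic but differ in mode
G# minor → parallel is G# major
= G# major


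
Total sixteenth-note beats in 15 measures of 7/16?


Step by step:
Time signature 7/16: the bottom number 16 means the sixteenth note gets one count
The top number 7 means 7 sixteenth-note beats per measure
Total = 7 × 15 measures
= 105 sixteenth-note beats


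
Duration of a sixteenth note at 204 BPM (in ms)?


One quarter-note beat = 60000 / BPM = 60000 / 204 ms
Sixteenth note = 1/4 × quarter note
Duration = 1/4 × 60000 / 204 = 15000 / 204
= 73.5 ms


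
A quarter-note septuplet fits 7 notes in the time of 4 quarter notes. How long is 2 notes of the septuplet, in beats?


Reasoning:
Septuplet: 7 notes occupy the space of 4 quarter notes
Space = 4 × 1 = 4 beats
Each septuplet note = 4 / 7 = 4/7 beats
2 notes = 2 × 4/7 = 8/7
= 8/7 beats


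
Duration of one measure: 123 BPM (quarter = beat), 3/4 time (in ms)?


Reasoning:
Quarter-note beat duration = 60000 / 123 ms
Beats per measure (3/4) = 3
One measure = 3 × 60000 / 123 = 180000 / 123 ms
= 1463.4 ms


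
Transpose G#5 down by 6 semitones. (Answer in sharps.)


Working:
G#5: chromatic position 8 in octave 5 → absolute = 5×12 + 8 = 68
Transpose down 6: 68 - 6 = 62
62 = 5×12 + 2 → D in octave 5
Result = D5


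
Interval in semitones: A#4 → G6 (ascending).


Step by step:
Absolute semitone position = octave×12 + chromatic position
A#4: 4×12 + 10 = 58
G6: 6×12 + 7 = 79
Difference = 79 - 58 = 21
= 21 semitones


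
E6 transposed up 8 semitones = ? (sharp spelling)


Solution.
E6: chromatic position 4 in octave 6 → absolute = 6×12 + 4 = 76
Transpose up 8: 76 + 8 = 84
84 = 7×12 + 0 → C in octave 7
Result = C7


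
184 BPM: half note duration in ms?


Working:
One quarter-note beat = 60000 / BPM = 60000 / 184 ms
Half note = 2 × quarter note
Duration = 2 × 60000 / 184 = 120000 / 184
= 652.2 ms


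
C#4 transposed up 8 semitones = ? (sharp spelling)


C#4: chromatic position 1 in octave 4 → absolute = 4×12 + 1 = 49
Transpose up 8: 49 + 8 = 57
57 = 4×12 + 9 → A in octave 4
Result = A4


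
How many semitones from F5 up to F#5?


Step by step:
Absolute semitone position = octave×12 + chromatic position
F5: 5×12 + 5 = 65
F#5: 5×12 + 6 = 66
Difference = 66 - 65 = 1
= 1 semitone


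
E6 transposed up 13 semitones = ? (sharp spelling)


Working:
E6: chromatic position 4 in octave 6 → absolute = 6×12 + 4 = 76
Transpose up 13: 76 + 13 = 89
89 = 7×12 + 5 → F in octave 7
Result = F7


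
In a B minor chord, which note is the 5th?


Minor triad = root + minor 3rd (3 semitones) + perfect 5th (7 semitones)
A triad on B stacks thirds, so the chord tones use letter names B-D-F
Root: B
Minor 3rd above B: D
Perfect 5th above B: F#
The 5th = F#


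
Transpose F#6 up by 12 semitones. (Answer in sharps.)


Solution.
F#6: chromatic position 6 in octave 6 → absolute = 6×12 + 6 = 78
Transpose up 12: 78 + 12 = 90
90 = 7×12 + 6 → F# in octave 7
Result = F#7


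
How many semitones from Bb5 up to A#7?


Absolute semitone position = octave×12 + chromatic position
Bb5: 5×12 + 10 = 70
A#7: 7×12 + 10 = 94
Difference = 94 - 70 = 24
= 24 semitones


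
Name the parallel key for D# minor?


Step by step:
Parallel keys share the same tonic but differ in mode
D# minor → parallel is D# major
= D# major


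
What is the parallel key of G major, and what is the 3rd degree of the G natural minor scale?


Let's work it out.
Parallel keys share the same tonic but differ in mode
G major → parallel is G minor
G natural minor scale: G A Bb C D Eb F
= G minor; 3rd degree = Bb


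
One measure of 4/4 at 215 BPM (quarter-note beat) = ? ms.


Working:
Quarter-note beat duration = 60000 / 215 ms
Beats per measure (4/4) = 4
One measure = 4 × 60000 / 215 = 240000 / 215 ms
= 1116.3 ms


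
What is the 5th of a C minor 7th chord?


Let's work it out.
Minor 7th chord = root + minor 3rd + perfect 5th + minor 7th
Seventh chords stack in thirds, so the letter names are C-E-G-B
Root: C
Minor 3rd above C: Eb
Perfect 5th above C: G
Minor 7th above C: Bb
The 5th = G


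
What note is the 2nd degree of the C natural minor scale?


Natural minor scale pattern: W-H-W-W-H-W-W (2-1-2-2-1-2-2 semitones)
Starting from C:
  C + 2 semitones → D
  D + 1 semitone → Eb
  Eb + 2 semitones → F
  F + 2 semitones → G
  G + 1 semitone → Ab
  Ab + 2 semitones → Bb
  Bb + 2 semitones → C
Scale: C D Eb F G Ab Bb
Degree 2 = D


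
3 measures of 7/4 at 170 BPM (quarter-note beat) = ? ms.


Reasoning:
Quarter-note beat duration = 60000 / 170 ms
Beats per measure (7/4) = 7
One measure = 7 × 60000 / 170 = 420000 / 170 ms
3 measures = 3 × 420000 / 170 = 1260000 / 170
= 7411.8 ms


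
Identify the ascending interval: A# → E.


Letter names: A → E spans 5 letter names → a 5th
Semitones: A# → E = 6 half-steps
A 5th of 6 semitones is a diminished 5th
= diminished 5th


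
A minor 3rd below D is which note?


Solution.
A 3rd spans 3 letter names, so from D we land on B
A minor 3rd = 3 semitones below D
Spell B at that pitch: B
= B


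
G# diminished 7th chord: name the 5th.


Working:
Diminished 7th chord = root + minor 3rd + diminished 5th + diminished 7th
Seventh chords stack in thirds, so the letter names are G-B-D-F
Root: G#
Minor 3rd above G#: B
Diminished 5th above G#: D
Diminished 7th above G#: F
The 5th = D


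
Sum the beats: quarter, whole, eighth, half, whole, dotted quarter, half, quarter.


Reasoning:
Beat values:
  quarter = 1 beat
  whole = 4 beats
  eighth = 0.5 beats
  half = 2 beats
  whole = 4 beats
  dotted quarter = 1.5 beats
  half = 2 beats
  quarter = 1 beat
Sum = 1 + 4 + 0.5 + 2 + 4 + 1.5 + 2 + 1
= 16 beats


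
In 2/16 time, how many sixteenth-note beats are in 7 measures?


Step by step:
Time signature 2/16: the bottom number 16 means the sixteenth note gets one count
The top number 2 means 2 sixteenth-note beats per measure
Total = 2 × 7 measures
= 14 sixteenth-note beats


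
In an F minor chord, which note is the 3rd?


Reasoning:
Minor triad = root + minor 3rd (3 semitones) + perfect 5th (7 semitones)
A triad on F stacks thirds, so the chord tones use letter names F-A-C
Root: F
Minor 3rd above F: Ab
Perfect 5th above F: C
The 3rd = Ab


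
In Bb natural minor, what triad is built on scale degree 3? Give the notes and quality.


Solution.
Bb natural minor scale: Bb C Db Eb F Gb Ab
Diatonic triad on degree 3 stacks scale notes 3, 5, 7: Db F Ab
Db→F = 4 semitones; Db→Ab = 7 semitones → major triad
= Db F Ab (major)


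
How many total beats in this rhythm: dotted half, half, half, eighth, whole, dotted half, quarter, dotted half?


Beat values:
  dotted half = 3 beats
  half = 2 beats
  half = 2 beats
  eighth = 0.5 beats
  whole = 4 beats
  dotted half = 3 beats
  quarter = 1 beat
  dotted half = 3 beats
Sum = 3 + 2 + 2 + 0.5 + 4 + 3 + 1 + 3
= 18.5 beats


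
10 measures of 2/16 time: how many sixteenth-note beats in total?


Reasoning:
Time signature 2/16: the bottom number 16 means the sixteenth note gets one count
The top number 2 means 2 sixteenth-note beats per measure
Total = 2 × 10 measures
= 20 sixteenth-note beats


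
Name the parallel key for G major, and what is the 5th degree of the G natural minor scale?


Parallel keys share the same tonic but differ in mode
G major → parallel is G minor
G natural minor scale: G A Bb C D Eb F
= G minor; 5th degree = D


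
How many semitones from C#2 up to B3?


Absolute semitone position = octave×12 + chromatic position
C#2: 2×12 + 1 = 25
B3: 3×12 + 11 = 47
Difference = 47 - 25 = 22
= 22 semitones


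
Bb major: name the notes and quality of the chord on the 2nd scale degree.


Solution.
Bb major scale: Bb C D Eb F G A
Diatonic triad on degree 2 stacks scale notes 2, 4, 6: C Eb G
C→Eb = 3 semitones; C→G = 7 semitones → minor triad
= C Eb G (minor)


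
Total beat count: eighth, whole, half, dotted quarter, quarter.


Step by step:
Beat values:
  eighth = 0.5 beats
  whole = 4 beats
  half = 2 beats
  dotted quarter = 1.5 beats
  quarter = 1 beat
Sum = 0.5 + 4 + 2 + 1.5 + 1
= 9 beats


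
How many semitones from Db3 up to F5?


Working:
Absolute semitone position = octave×12 + chromatic position
Db3: 3×12 + 1 = 37
F5: 5×12 + 5 = 65
Difference = 65 - 37 = 28
= 28 semitones


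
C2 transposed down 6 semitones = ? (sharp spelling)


Solution.
C2: chromatic position 0 in octave 2 → absolute = 2×12 + 0 = 24
Transpose down 6: 24 - 6 = 18
18 = 1×12 + 6 → F# in octave 1
Result = F#1


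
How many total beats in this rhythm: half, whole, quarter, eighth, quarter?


Solution.
Beat values:
  half = 2 beats
  whole = 4 beats
  quarter = 1 beat
  eighth = 0.5 beats
  quarter = 1 beat
Sum = 2 + 4 + 1 + 0.5 + 1
= 8.5 beats


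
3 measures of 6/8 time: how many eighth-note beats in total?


Step by step:
Time signature 6/8: the bottom number 8 means the eighth note gets one count
The top number 6 means 6 eighth-note beats per measure
Total = 6 × 3 measures
= 18 eighth-note beats


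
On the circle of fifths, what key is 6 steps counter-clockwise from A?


Solution.
Each counter-clockwise step moves down a perfect 5th (= up a perfect 4th)
From A: A → D → G → C → F → Bb → Eb
= Eb


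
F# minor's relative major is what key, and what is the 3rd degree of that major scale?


Let's work it out.
The relative major shares the key signature and is a minor 3rd above the minor tonic
A minor 3rd above F# is A
→ relative major of F# minor is A major
A major scale: A B C# D E F# G#
= A major; 3rd degree = C#


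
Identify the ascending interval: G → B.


Letter names: G → B spans 3 letter names → a 3rd
Semitones: G → B = 4 half-steps
A 3rd of 4 semitones is a major 3rd
= major 3rd


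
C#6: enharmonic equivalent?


Let's work it out.
Enharmonic notes sound the same pitch but are spelled with different letter names
C# and Db name the same pitch class
= Db6


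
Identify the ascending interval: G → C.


Let's work it out.
Letter names: G → C spans 4 letter names → a 4th
Semitones: G → C = 5 half-steps
A 4th of 5 semitones is a perfect 4th
= perfect 4th


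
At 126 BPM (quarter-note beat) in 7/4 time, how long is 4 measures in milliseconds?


Solution.
Quarter-note beat duration = 60000 / 126 ms
Beats per measure (7/4) = 7
One measure = 7 × 60000 / 126 = 420000 / 126 ms
4 measures = 4 × 420000 / 126 = 1680000 / 126
= 13333.3 ms


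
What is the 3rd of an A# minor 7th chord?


Solution.
Minor 7th chord = root + minor 3rd + perfect 5th + minor 7th
Seventh chords stack in thirds, so the letter names are A-C-E-G
Root: A#
Minor 3rd above A#: C#
Perfect 5th above A#: E#
Minor 7th above A#: G#
The 3rd = C#


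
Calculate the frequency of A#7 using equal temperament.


Reasoning:
f = 440 × 2^(n/12) where n = semitones from A4
A#7: 37 semitones from A4
f = 440 × 2^(37/12)
f = 3729.31 Hz


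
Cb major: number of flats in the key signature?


Reasoning:
Flat major keys: C(0), F(1), Bb(2), Eb(3), Ab(4), Db(5), Gb(6), Cb(7)
Cb major has 7 flats
Order of flats: Bb Eb Ab Db Gb Cb Fb → first 7: Bb, Eb, Ab, Db, Gb, Cb, Fb
= 7 flats


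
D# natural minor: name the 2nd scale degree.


Working:
Natural minor scale pattern: W-H-W-W-H-W-W (2-1-2-2-1-2-2 semitones)
Starting from D#:
  D# + 2 semitones → E#
  E# + 1 semitone → F#
  F# + 2 semitones → G#
  G# + 2 semitones → A#
  A# + 1 semitone → B
  B + 2 semitones → C#
  C# + 2 semitones → D#
Scale: D# E# F# G# A# B C#
Degree 2 = E#


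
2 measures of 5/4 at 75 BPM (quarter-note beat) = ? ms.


Step by step:
Quarter-note beat duration = 60000 / 75 ms
Beats per measure (5/4) = 5
One measure = 5 × 60000 / 75 = 300000 / 75 ms
2 measures = 2 × 300000 / 75 = 600000 / 75
= 8000.0 ms


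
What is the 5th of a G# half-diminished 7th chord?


Working:
Half-diminished 7th chord = root + minor 3rd + diminished 5th + minor 7th
Seventh chords stack in thirds, so the letter names are G-B-D-F
Root: G#
Minor 3rd above G#: B
Diminished 5th above G#: D
Minor 7th above G#: F#
The 5th = D


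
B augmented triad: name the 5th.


Reasoning:
Augmented triad = root + major 3rd (4 semitones) + augmented 5th (8 semitones)
A triad on B stacks thirds, so the chord tones use letter names B-D-F
Root: B
Major 3rd above B: D#
Augmented 5th above B: F##
The 5th = F##


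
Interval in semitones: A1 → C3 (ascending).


Working:
Absolute semitone position = octave×12 + chromatic position
A1: 1×12 + 9 = 21
C3: 3×12 + 0 = 36
Difference = 36 - 21 = 15
= 15 semitones


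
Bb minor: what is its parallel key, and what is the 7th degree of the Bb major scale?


Reasoning:
Parallel keys share the same tonic but differ in mode
Bb minor → parallel is Bb major
Bb major scale: Bb C D Eb F G A
= Bb major; 7th degree = A


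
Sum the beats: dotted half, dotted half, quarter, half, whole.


Reasoning:
Beat values:
  dotted half = 3 beats
  dotted half = 3 beats
  quarter = 1 beat
  half = 2 beats
  whole = 4 beats
Sum = 3 + 3 + 1 + 2 + 4
= 13 beats


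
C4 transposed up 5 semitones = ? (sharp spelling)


Reasoning:
C4: chromatic position 0 in octave 4 → absolute = 4×12 + 0 = 48
Transpose up 5: 48 + 5 = 53
53 = 4×12 + 5 → F in octave 4
Result = F4


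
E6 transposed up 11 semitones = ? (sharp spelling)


E6: chromatic position 4 in octave 6 → absolute = 6×12 + 4 = 76
Transpose up 11: 76 + 11 = 87
87 = 7×12 + 3 → D# in octave 7
Result = D#7


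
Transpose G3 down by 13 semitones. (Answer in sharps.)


G3: chromatic position 7 in octave 3 → absolute = 3×12 + 7 = 43
Transpose down 13: 43 - 13 = 30
30 = 2×12 + 6 → F# in octave 2
Result = F#2


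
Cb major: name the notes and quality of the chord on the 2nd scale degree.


Working:
Cb major scale: Cb Db Eb Fb Gb Ab Bb
Diatonic triad on degree 2 stacks scale notes 2, 4, 6: Db Fb Ab
Db→Fb = 3 semitones; Db→Ab = 7 semitones → minor triad
= Db Fb Ab (minor)


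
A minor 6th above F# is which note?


Let's work it out.
A 6th spans 6 letter names, so from F we land on D
A minor 6th = 8 semitones above F#
Spell D at that pitch: D
= D


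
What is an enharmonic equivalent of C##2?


Reasoning:
Enharmonic notes sound the same pitch but are spelled with different letter names
C## and D name the same pitch class
= D2


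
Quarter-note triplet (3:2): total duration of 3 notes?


Reasoning:
Triplet: 3 notes occupy the space of 2 quarter notes
Space = 2 × 1 = 2 beats
Each triplet note = 2 / 3 = 2/3 beats
3 notes = 3 × 2/3 = 2
= 2 beats


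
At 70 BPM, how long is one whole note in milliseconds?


Step by step:
One quarter-note beat = 60000 / BPM = 60000 / 70 ms
Whole note = 4 × quarter note
Duration = 4 × 60000 / 70 = 240000 / 70
= 3428.6 ms


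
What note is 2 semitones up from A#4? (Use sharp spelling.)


Let's work it out.
A#4: chromatic position 10 in octave 4 → absolute = 4×12 + 10 = 58
Transpose up 2: 58 + 2 = 60
60 = 5×12 + 0 → C in octave 5
Result = C5


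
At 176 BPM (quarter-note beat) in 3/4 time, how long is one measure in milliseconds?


Reasoning:
Quarter-note beat duration = 60000 / 176 ms
Beats per measure (3/4) = 3
One measure = 3 × 60000 / 176 = 180000 / 176 ms
= 1022.7 ms


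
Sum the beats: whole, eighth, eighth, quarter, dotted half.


Let's work it out.
Beat values:
  whole = 4 beats
  eighth = 0.5 beats
  eighth = 0.5 beats
  quarter = 1 beat
  dotted half = 3 beats
Sum = 4 + 0.5 + 0.5 + 1 + 3
= 9 beats


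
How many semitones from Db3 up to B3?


Working:
Absolute semitone position = octave×12 + chromatic position
Db3: 3×12 + 1 = 37
B3: 3×12 + 11 = 47
Difference = 47 - 37 = 10
= 10 semitones


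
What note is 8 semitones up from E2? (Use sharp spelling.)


Let's work it out.
E2: chromatic position 4 in octave 2 → absolute = 2×12 + 4 = 28
Transpose up 8: 28 + 8 = 36
36 = 3×12 + 0 → C in octave 3
Result = C3


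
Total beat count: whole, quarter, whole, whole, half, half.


Solution.
Beat values:
  whole = 4 beats
  quarter = 1 beat
  whole = 4 beats
  whole = 4 beats
  half = 2 beats
  half = 2 beats
Sum = 4 + 1 + 4 + 4 + 2 + 2
= 17 beats


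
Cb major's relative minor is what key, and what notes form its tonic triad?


The relative minor shares the major's key signature and starts on its 6th degree
6th degree = a major 6th above the tonic; a major 6th above Cb is Ab
→ relative minor of Cb major is Ab minor
Tonic triad of Ab minor = root + minor 3rd + perfect 5th = Ab Cb Eb
= Ab minor; triad = Ab Cb Eb


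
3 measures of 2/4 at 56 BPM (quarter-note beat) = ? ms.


Reasoning:
Quarter-note beat duration = 60000 / 56 ms
Beats per measure (2/4) = 2
One measure = 2 × 60000 / 56 = 120000 / 56 ms
3 measures = 3 × 120000 / 56 = 360000 / 56
= 6428.6 ms


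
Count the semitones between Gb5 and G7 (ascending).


Step by step:
Absolute semitone position = octave×12 + chromatic position
Gb5: 5×12 + 6 = 66
G7: 7×12 + 7 = 91
Difference = 91 - 66 = 25
= 25 semitones


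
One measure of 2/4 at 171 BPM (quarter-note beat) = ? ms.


Quarter-note beat duration = 60000 / 171 ms
Beats per measure (2/4) = 2
One measure = 2 × 60000 / 171 = 120000 / 171 ms
= 701.8 ms


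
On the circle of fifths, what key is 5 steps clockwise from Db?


Let's work it out.
Each clockwise step on the circle of fifths moves up a perfect 5th
From Db: Db → Ab → Eb → Bb → F → C
= C


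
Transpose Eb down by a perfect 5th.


Reasoning:
perfect 5th: 5 letter names, 7 semitones
Letter: E - 4 → A
Pitch: Eb - 7 semitones, spelled as an A → Ab
= Ab


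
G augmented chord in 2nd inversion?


Reasoning:
Root position: G B D#
2nd inversion: move root and 3rd up an octave
Bass note: D#
Notes (bottom to top) = D# G B


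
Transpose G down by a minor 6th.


minor 6th: 6 letter names, 8 semitones
Letter: G - 5 → B
Pitch: G - 8 semitones, spelled as a B → B
= B


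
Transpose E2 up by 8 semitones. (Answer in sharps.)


Step by step:
E2: chromatic position 4 in octave 2 → absolute = 2×12 + 4 = 28
Transpose up 8: 28 + 8 = 36
36 = 3×12 + 0 → C in octave 3
Result = C3


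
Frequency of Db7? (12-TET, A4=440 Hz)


f = 440 × 2^(n/12) where n = semitones from A4
Db7: 28 semitones from A4
f = 440 × 2^(28/12)
f = 2217.46 Hz


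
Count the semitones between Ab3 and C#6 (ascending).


Reasoning:
Absolute semitone position = octave×12 + chromatic position
Ab3: 3×12 + 8 = 44
C#6: 6×12 + 1 = 73
Difference = 73 - 44 = 29
= 29 semitones


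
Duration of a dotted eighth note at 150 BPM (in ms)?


Let's work it out.
One quarter-note beat = 60000 / BPM = 60000 / 150 ms
Dotted eighth note = 3/4 × quarter note
Duration = 3/4 × 60000 / 150 = 45000 / 150
= 300.0 ms


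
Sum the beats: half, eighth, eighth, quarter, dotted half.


Solution.
Beat values:
  half = 2 beats
  eighth = 0.5 beats
  eighth = 0.5 beats
  quarter = 1 beat
  dotted half = 3 beats
Sum = 2 + 0.5 + 0.5 + 1 + 3
= 7 beats


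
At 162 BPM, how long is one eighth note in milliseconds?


One quarter-note beat = 60000 / BPM = 60000 / 162 ms
Eighth note = 1/2 × quarter note
Duration = 1/2 × 60000 / 162 = 30000 / 162
= 185.2 ms


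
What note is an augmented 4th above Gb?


Step by step:
A 4th spans 4 letter names, so from G we land on C
An augmented 4th = 6 semitones above Gb
Spell C at that pitch: C
= C


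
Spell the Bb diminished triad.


Working:
Diminished triad = root + minor 3rd (3 semitones) + diminished 5th (6 semitones)
A triad on Bb stacks thirds, so the chord tones use letter names B-D-F
Root: Bb
Minor 3rd above Bb: Db
Diminished 5th above Bb: Fb
Chord = Bb Db Fb


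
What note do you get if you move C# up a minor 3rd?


Step by step:
minor 3rd: 3 letter names, 3 semitones
Letter: C + 2 → E
Pitch: C# + 3 semitones, spelled as an E → E
= E


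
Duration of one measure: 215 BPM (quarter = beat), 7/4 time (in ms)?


Working:
Quarter-note beat duration = 60000 / 215 ms
Beats per measure (7/4) = 7
One measure = 7 × 60000 / 215 = 420000 / 215 ms
= 1953.5 ms


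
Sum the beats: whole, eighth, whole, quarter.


Beat values:
  whole = 4 beats
  eighth = 0.5 beats
  whole = 4 beats
  quarter = 1 beat
Sum = 4 + 0.5 + 4 + 1
= 9.5 beats


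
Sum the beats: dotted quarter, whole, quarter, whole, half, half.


Let's work it out.
Beat values:
  dotted quarter = 1.5 beats
  whole = 4 beats
  quarter = 1 beat
  whole = 4 beats
  half = 2 beats
  half = 2 beats
Sum = 1.5 + 4 + 1 + 4 + 2 + 2
= 14.5 beats


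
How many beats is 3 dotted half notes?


Solution.
Base half note = 2 beats
Dot 1 adds half the previous value: +1
One dotted half = 2 + 1 = 3
3 of them = 3 × 3 = 9
= 9 beats


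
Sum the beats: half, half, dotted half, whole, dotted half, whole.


Beat values:
  half = 2 beats
  half = 2 beats
  dotted half = 3 beats
  whole = 4 beats
  dotted half = 3 beats
  whole = 4 beats
Sum = 2 + 2 + 3 + 4 + 3 + 4
= 18 beats


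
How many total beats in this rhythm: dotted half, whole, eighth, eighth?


Beat values:
  dotted half = 3 beats
  whole = 4 beats
  eighth = 0.5 beats
  eighth = 0.5 beats
Sum = 3 + 4 + 0.5 + 0.5
= 8 beats


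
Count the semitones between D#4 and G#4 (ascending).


Step by step:
Absolute semitone position = octave×12 + chromatic position
D#4: 4×12 + 3 = 51
G#4: 4×12 + 8 = 56
Difference = 56 - 51 = 5
= 5 semitones


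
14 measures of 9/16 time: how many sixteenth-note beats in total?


Time signature 9/16: the bottom number 16 means the sixteenth note gets one count
The top number 9 means 9 sixteenth-note beats per measure
Total = 9 × 14 measures
= 126 sixteenth-note beats


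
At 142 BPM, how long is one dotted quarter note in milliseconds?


Reasoning:
One quarter-note beat = 60000 / BPM = 60000 / 142 ms
Dotted quarter note = 3/2 × quarter note
Duration = 3/2 × 60000 / 142 = 90000 / 142
= 633.8 ms


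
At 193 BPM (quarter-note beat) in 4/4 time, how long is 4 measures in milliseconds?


Solution.
Quarter-note beat duration = 60000 / 193 ms
Beats per measure (4/4) = 4
One measure = 4 × 60000 / 193 = 240000 / 193 ms
4 measures = 4 × 240000 / 193 = 960000 / 193
= 4974.1 ms


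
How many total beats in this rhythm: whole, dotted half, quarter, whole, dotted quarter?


Step by step:
Beat values:
  whole = 4 beats
  dotted half = 3 beats
  quarter = 1 beat
  whole = 4 beats
  dotted quarter = 1.5 beats
Sum = 4 + 3 + 1 + 4 + 1.5
= 13.5 beats


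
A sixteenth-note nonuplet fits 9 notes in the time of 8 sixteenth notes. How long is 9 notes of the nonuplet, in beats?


Nonuplet: 9 notes occupy the space of 8 sixteenth notes
Space = 8 × 1/4 = 2 beats
Each nonuplet note = 2 / 9 = 2/9 beats
9 notes = 9 × 2/9 = 2
= 2 beats


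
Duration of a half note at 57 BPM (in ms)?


Step by step:
One quarter-note beat = 60000 / BPM = 60000 / 57 ms
Half note = 2 × quarter note
Duration = 2 × 60000 / 57 = 120000 / 57
= 2105.3 ms


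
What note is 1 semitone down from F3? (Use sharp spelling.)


F3: chromatic position 5 in octave 3 → absolute = 3×12 + 5 = 41
Transpose down 1: 41 - 1 = 40
40 = 3×12 + 4 → E in octave 3
Result = E3


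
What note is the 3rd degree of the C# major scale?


Let's work it out.
Major scale pattern: W-W-H-W-W-W-H (2-2-1-2-2-2-1 semitones)
Starting from C#:
  C# + 2 semitones → D#
  D# + 2 semitones → E#
  E# + 1 semitone → F#
  F# + 2 semitones → G#
  G# + 2 semitones → A#
  A# + 2 semitones → B#
  B# + 1 semitone → C#
Scale: C# D# E# F# G# A# B#
Degree 3 = E#


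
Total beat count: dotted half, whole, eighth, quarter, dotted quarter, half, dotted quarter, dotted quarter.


Step by step:
Beat values:
  dotted half = 3 beats
  whole = 4 beats
  eighth = 0.5 beats
  quarter = 1 beat
  dotted quarter = 1.5 beats
  half = 2 beats
  dotted quarter = 1.5 beats
  dotted quarter = 1.5 beats
Sum = 3 + 4 + 0.5 + 1 + 1.5 + 2 + 1.5 + 1.5
= 15 beats


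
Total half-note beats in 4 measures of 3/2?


Working:
Time signature 3/2: the bottom number 2 means the half note gets one count
The top number 3 means 3 half-note beats per measure
Total = 3 × 4 measures
= 12 half-note beats


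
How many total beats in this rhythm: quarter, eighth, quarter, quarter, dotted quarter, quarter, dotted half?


Beat values:
  quarter = 1 beat
  eighth = 0.5 beats
  quarter = 1 beat
  quarter = 1 beat
  dotted quarter = 1.5 beats
  quarter = 1 beat
  dotted half = 3 beats
Sum = 1 + 0.5 + 1 + 1 + 1.5 + 1 + 3
= 9 beats


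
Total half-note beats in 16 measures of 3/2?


Solution.
Time signature 3/2: the bottom number 2 means the half note gets one count
The top number 3 means 3 half-note beats per measure
Total = 3 × 16 measures
= 48 half-note beats


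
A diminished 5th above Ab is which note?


Solution.
A 5th spans 5 letter names, so from A we land on E
A diminished 5th = 6 semitones above Ab
Spell E at that pitch: Ebb
= Ebb


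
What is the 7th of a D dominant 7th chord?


Working:
Dominant 7th chord = root + major 3rd + perfect 5th + minor 7th
Seventh chords stack in thirds, so the letter names are D-F-A-C
Root: D
Major 3rd above D: F#
Perfect 5th above D: A
Minor 7th above D: C
The 7th = C


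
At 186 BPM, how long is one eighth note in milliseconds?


One quarter-note beat = 60000 / BPM = 60000 / 186 ms
Eighth note = 1/2 × quarter note
Duration = 1/2 × 60000 / 186 = 30000 / 186
= 161.3 ms


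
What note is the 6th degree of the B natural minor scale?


Let's work it out.
Natural minor scale pattern: W-H-W-W-H-W-W (2-1-2-2-1-2-2 semitones)
Starting from B:
  B + 2 semitones → C#
  C# + 1 semitone → D
  D + 2 semitones → E
  E + 2 semitones → F#
  F# + 1 semitone → G
  G + 2 semitones → A
  A + 2 semitones → B
Scale: B C# D E F# G A
Degree 6 = G


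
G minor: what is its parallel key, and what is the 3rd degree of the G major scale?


Parallel keys share the same tonic but differ in mode
G minor → parallel is G major
G major scale: G A B C D E F#
= G major; 3rd degree = B


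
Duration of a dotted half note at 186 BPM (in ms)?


Solution.
One quarter-note beat = 60000 / BPM = 60000 / 186 ms
Dotted half note = 3 × quarter note
Duration = 3 × 60000 / 186 = 180000 / 186
= 967.7 ms


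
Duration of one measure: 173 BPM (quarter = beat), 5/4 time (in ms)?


Step by step:
Quarter-note beat duration = 60000 / 173 ms
Beats per measure (5/4) = 5
One measure = 5 × 60000 / 173 = 300000 / 173 ms
= 1734.1 ms


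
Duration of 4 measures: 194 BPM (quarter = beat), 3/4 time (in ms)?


Reasoning:
Quarter-note beat duration = 60000 / 194 ms
Beats per measure (3/4) = 3
One measure = 3 × 60000 / 194 = 180000 / 194 ms
4 measures = 4 × 180000 / 194 = 720000 / 194
= 3711.3 ms


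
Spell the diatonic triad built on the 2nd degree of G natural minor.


G natural minor scale: G A Bb C D Eb F
Diatonic triad on degree 2 stacks scale notes 2, 4, 6: A C Eb
A→C = 3 semitones; A→Eb = 6 semitones → diminished triad
= A C Eb (diminished)


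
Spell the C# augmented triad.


Solution.
Augmented triad = root + major 3rd (4 semitones) + augmented 5th (8 semitones)
A triad on C# stacks thirds, so the chord tones use letter names C-E-G
Root: C#
Major 3rd above C#: E#
Augmented 5th above C#: G##
Chord = C# E# G##


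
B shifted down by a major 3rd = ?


Step by step:
major 3rd: 3 letter names, 4 semitones
Letter: B - 2 → G
Pitch: B - 4 semitones, spelled as a G → G
= G


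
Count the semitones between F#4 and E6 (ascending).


Absolute semitone position = octave×12 + chromatic position
F#4: 4×12 + 6 = 54
E6: 6×12 + 4 = 76
Difference = 76 - 54 = 22
= 22 semitones


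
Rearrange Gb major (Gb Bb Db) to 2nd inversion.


Step by step:
Root position: Gb Bb Db
2nd inversion: move root and 3rd up an octave
Bass note: Db
Notes (bottom to top) = Db Gb Bb


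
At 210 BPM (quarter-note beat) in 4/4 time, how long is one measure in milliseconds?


Quarter-note beat duration = 60000 / 210 ms
Beats per measure (4/4) = 4
One measure = 4 × 60000 / 210 = 240000 / 210 ms
= 1142.9 ms


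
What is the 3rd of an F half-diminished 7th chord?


Working:
Half-diminished 7th chord = root + minor 3rd + diminished 5th + minor 7th
Seventh chords stack in thirds, so the letter names are F-A-C-E
Root: F
Minor 3rd above F: Ab
Diminished 5th above F: Cb
Minor 7th above F: Eb
The 3rd = Ab


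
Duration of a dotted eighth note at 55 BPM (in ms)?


One quarter-note beat = 60000 / BPM = 60000 / 55 ms
Dotted eighth note = 3/4 × quarter note
Duration = 3/4 × 60000 / 55 = 45000 / 55
= 818.2 ms


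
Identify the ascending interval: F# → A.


Solution.
Letter names: F → A spans 3 letter names → a 3rd
Semitones: F# → A = 3 half-steps
A 3rd of 3 semitones is a minor 3rd
= minor 3rd


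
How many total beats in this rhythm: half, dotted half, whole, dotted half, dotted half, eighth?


Working:
Beat values:
  half = 2 beats
  dotted half = 3 beats
  whole = 4 beats
  dotted half = 3 beats
  dotted half = 3 beats
  eighth = 0.5 beats
Sum = 2 + 3 + 4 + 3 + 3 + 0.5
= 15.5 beats


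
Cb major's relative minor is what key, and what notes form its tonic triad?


The relative minor shares the major's key signature and starts on its 6th degree
6th degree = a major 6th above the tonic; a major 6th above Cb is Ab
→ relative minor of Cb major is Ab minor
Tonic triad of Ab minor = root + minor 3rd + perfect 5th = Ab Cb Eb
= Ab minor; triad = Ab Cb Eb


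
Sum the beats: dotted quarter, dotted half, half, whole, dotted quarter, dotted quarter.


Let's work it out.
Beat values:
  dotted quarter = 1.5 beats
  dotted half = 3 beats
  half = 2 beats
  whole = 4 beats
  dotted quarter = 1.5 beats
  dotted quarter = 1.5 beats
Sum = 1.5 + 3 + 2 + 4 + 1.5 + 1.5
= 13.5 beats


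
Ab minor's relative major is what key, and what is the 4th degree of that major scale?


Let's work it out.
The relative major shares the key signature and is a minor 3rd above the minor tonic
A minor 3rd above Ab is Cb
→ relative major of Ab minor is Cb major
Cb major scale: Cb Db Eb Fb Gb Ab Bb
= Cb major; 4th degree = Fb


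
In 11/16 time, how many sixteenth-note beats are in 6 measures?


Solution.
Time signature 11/16: the bottom number 16 means the sixteenth note gets one count
The top number 11 means 11 sixteenth-note beats per measure
Total = 11 × 6 measures
= 66 sixteenth-note beats


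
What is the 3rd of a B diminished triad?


Let's work it out.
Diminished triad = root + minor 3rd (3 semitones) + diminished 5th (6 semitones)
A triad on B stacks thirds, so the chord tones use letter names B-D-F
Root: B
Minor 3rd above B: D
Diminished 5th above B: F
The 3rd = D


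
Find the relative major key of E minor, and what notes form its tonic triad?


Reasoning:
The relative major shares the key signature and is a minor 3rd above the minor tonic
A minor 3rd above E is G
→ relative major of E minor is G major
Tonic triad of G major = root + major 3rd + perfect 5th = G B D
= G major; triad = G B D


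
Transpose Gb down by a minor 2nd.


Reasoning:
minor 2nd: 2 letter names, 1 semitones
Letter: G - 1 → F
Pitch: Gb - 1 semitones, spelled as an F → F
= F


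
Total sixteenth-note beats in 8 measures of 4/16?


Solution.
Time signature 4/16: the bottom number 16 means the sixteenth note gets one count
The top number 4 means 4 sixteenth-note beats per measure
Total = 4 × 8 measures
= 32 sixteenth-note beats


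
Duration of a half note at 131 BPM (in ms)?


One quarter-note beat = 60000 / BPM = 60000 / 131 ms
Half note = 2 × quarter note
Duration = 2 × 60000 / 131 = 120000 / 131
= 916.0 ms


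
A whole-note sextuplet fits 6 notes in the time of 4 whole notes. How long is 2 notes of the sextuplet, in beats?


Step by step:
Sextuplet: 6 notes occupy the space of 4 whole notes
Space = 4 × 4 = 16 beats
Each sextuplet note = 16 / 6 = 8/3 beats
2 notes = 2 × 8/3 = 16/3
= 16/3 beats


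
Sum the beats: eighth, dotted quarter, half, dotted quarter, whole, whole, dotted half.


Beat values:
  eighth = 0.5 beats
  dotted quarter = 1.5 beats
  half = 2 beats
  dotted quarter = 1.5 beats
  whole = 4 beats
  whole = 4 beats
  dotted half = 3 beats
Sum = 0.5 + 1.5 + 2 + 1.5 + 4 + 4 + 3
= 16.5 beats


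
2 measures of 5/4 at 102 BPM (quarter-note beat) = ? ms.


Let's work it out.
Quarter-note beat duration = 60000 / 102 ms
Beats per measure (5/4) = 5
One measure = 5 × 60000 / 102 = 300000 / 102 ms
2 measures = 2 × 300000 / 102 = 600000 / 102
= 5882.4 ms


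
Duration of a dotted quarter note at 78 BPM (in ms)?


Working:
One quarter-note beat = 60000 / BPM = 60000 / 78 ms
Dotted quarter note = 3/2 × quarter note
Duration = 3/2 × 60000 / 78 = 90000 / 78
= 1153.8 ms


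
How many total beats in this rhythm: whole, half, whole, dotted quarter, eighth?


Solution.
Beat values:
  whole = 4 beats
  half = 2 beats
  whole = 4 beats
  dotted quarter = 1.5 beats
  eighth = 0.5 beats
Sum = 4 + 2 + 4 + 1.5 + 0.5
= 12 beats


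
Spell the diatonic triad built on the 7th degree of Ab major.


Working:
Ab major scale: Ab Bb C Db Eb F G
Diatonic triad on degree 7 stacks scale notes 7, 2, 4: G Bb Db
G→Bb = 3 semitones; G→Db = 6 semitones → diminished triad
= G Bb Db (diminished)


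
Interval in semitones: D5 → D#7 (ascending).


Absolute semitone position = octave×12 + chromatic position
D5: 5×12 + 2 = 62
D#7: 7×12 + 3 = 87
Difference = 87 - 62 = 25
= 25 semitones


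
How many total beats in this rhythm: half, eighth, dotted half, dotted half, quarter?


Beat values:
  half = 2 beats
  eighth = 0.5 beats
  dotted half = 3 beats
  dotted half = 3 beats
  quarter = 1 beat
Sum = 2 + 0.5 + 3 + 3 + 1
= 9.5 beats


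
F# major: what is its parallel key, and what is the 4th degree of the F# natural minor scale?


Step by step:
Parallel keys share the same tonic but differ in mode
F# major → parallel is F# minor
F# natural minor scale: F# G# A B C# D E
= F# minor; 4th degree = B
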